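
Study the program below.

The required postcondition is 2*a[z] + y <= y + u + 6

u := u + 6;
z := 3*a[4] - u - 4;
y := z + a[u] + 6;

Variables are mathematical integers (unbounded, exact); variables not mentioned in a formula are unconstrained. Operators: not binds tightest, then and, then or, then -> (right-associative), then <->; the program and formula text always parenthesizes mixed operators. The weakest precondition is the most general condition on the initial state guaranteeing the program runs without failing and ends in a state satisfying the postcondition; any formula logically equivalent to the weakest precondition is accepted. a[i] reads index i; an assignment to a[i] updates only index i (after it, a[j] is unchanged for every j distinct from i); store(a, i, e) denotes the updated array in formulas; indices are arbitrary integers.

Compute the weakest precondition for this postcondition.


Working backward. After the program, the postcondition 2*a[z] + y <= y + u + 6 must hold; in canonical form it is 2*a[z] <= u + 6.
Before y := z + a[u] + 6: 2*a[z] <= u + 6
Before z := 3*a[4] - u - 4: 2*a[3*a[4] - u - 4] <= u + 6
Before u := u + 6: 2*a[3*a[4] - u - 10] <= u + 12
Answer: WP = 2*a[3*a[4] - u - 10] <= u + 12


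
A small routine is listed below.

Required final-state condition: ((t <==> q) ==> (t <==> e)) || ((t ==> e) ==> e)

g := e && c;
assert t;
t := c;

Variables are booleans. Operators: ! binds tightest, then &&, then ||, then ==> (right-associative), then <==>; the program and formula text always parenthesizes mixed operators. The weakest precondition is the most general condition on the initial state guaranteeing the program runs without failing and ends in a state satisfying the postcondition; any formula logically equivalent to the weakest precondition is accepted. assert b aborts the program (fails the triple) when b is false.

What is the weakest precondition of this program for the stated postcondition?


Working backward. After the program, ((t <==> q) ==> (t <==> e)) || ((t ==> e) ==> e) must hold.
Before t := c: ((c <==> q) ==> (c <==> e)) || ((c ==> e) ==> e)
Before assert t: t && (((c <==> q) ==> (c <==> e)) || ((c ==> e) ==> e))
Before g := e && c: t && (((c <==> q) ==> (c <==> e)) || ((c ==> e) ==> e))
Answer: WP = t && (((c <==> q) ==> (c <==> e)) || ((c ==> e) ==> e))


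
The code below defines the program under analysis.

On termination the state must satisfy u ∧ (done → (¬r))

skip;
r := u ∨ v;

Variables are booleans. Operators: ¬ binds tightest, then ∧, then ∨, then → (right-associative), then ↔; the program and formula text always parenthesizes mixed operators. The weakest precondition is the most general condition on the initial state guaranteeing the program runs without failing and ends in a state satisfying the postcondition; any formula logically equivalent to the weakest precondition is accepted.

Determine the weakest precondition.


Working backward. After the program, u ∧ (done → (¬r)) must hold.
Before r := u ∨ v: u ∧ (done → (¬(u ∨ v)))
Before skip: u ∧ (done → (¬(u ∨ v)))
Answer: WP = u ∧ (done → (¬(u ∨ v)))


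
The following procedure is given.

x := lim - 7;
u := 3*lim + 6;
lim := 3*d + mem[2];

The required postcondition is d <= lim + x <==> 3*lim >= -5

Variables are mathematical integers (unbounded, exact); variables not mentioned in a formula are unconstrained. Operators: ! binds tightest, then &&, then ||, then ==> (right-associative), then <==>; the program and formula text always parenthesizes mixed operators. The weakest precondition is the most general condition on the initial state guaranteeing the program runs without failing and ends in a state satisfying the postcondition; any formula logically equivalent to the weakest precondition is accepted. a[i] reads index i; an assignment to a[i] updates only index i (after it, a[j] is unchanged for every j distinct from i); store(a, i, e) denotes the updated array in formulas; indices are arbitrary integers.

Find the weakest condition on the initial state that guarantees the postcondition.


Working backward. After the program, d <= lim + x <==> 3*lim >= -5 must hold.
Before lim := 3*d + mem[2]: mem[2] + 2*d + x >= 0 <==> 3*mem[2] + 9*d >= -5
Before u := 3*lim + 6: mem[2] + 2*d + x >= 0 <==> 3*mem[2] + 9*d >= -5
Before x := lim - 7: mem[2] + 2*d + lim >= 7 <==> 3*mem[2] + 9*d >= -5
Answer: WP = mem[2] + 2*d + lim >= 7 <==> 3*mem[2] + 9*d >= -5


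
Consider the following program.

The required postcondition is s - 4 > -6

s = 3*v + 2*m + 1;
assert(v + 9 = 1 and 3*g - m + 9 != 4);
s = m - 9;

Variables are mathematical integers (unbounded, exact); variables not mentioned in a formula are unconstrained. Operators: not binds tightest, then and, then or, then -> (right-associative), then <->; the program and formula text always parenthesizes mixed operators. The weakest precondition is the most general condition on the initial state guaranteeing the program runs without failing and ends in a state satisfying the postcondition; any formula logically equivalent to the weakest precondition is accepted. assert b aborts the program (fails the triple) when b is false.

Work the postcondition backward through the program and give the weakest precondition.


Working backward. After the program, the postcondition s - 4 > -6 must hold; in canonical form it is s > -2.
Before s := m - 9: m > 7
Before assert v + 9 = 1 and 3*g - m + 9 != 4: v = -8 and 3*g != m - 5 and m > 7
Before s := 3*v + 2*m + 1: v = -8 and 3*g != m - 5 and m > 7
Answer: WP = v = -8 and 3*g != m - 5 and m > 7


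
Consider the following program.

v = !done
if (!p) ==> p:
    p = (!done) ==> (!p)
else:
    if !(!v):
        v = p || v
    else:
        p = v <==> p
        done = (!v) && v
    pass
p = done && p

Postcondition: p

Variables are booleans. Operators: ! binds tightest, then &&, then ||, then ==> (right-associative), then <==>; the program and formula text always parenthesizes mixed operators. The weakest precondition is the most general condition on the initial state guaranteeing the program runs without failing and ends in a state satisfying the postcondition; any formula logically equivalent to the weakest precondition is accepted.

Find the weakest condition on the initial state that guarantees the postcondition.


Working backward. After the program, p must hold.
Before p := done && p: done && p
Then branch requires done && ((!done) ==> (!p)); else branch requires (v ==> (done && p)) && v.
Before the if: (((!p) ==> p) ==> (done && ((!done) ==> (!p)))) && ((!((!p) ==> p)) ==> ((v ==> (done && p)) && v))
Before v := !done: (((!p) ==> p) ==> (done && ((!done) ==> (!p)))) && ((!((!p) ==> p)) ==> (((!done) ==> (done && p)) && (!done)))
Answer: WP = (((!p) ==> p) ==> (done && ((!done) ==> (!p)))) && ((!((!p) ==> p)) ==> (((!done) ==> (done && p)) && (!done)))


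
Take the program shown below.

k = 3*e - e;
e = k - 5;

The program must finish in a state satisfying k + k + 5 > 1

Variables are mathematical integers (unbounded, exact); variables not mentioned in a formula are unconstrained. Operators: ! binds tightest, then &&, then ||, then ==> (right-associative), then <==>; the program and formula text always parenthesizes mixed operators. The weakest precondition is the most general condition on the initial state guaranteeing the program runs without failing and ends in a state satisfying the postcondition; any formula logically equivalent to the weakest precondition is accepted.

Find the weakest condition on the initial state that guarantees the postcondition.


Working backward. After the program, the postcondition k + k + 5 > 1 must hold; in canonical form it is 2*k > -4.
Before e := k - 5: 2*k > -4
Before k := 3*e - e: 4*e > -4
Answer: WP = 4*e > -4


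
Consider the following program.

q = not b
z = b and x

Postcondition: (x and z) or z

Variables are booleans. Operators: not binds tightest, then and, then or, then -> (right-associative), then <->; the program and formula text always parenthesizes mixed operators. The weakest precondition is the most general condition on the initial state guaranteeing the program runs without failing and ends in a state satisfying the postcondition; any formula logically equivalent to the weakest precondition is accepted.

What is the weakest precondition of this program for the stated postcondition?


Working backward. After the program, (x and z) or z must hold.
Before z := b and x: (x and b) or (b and x)
Before q := not b: (x and b) or (b and x)
Answer: WP = (x and b) or (b and x)


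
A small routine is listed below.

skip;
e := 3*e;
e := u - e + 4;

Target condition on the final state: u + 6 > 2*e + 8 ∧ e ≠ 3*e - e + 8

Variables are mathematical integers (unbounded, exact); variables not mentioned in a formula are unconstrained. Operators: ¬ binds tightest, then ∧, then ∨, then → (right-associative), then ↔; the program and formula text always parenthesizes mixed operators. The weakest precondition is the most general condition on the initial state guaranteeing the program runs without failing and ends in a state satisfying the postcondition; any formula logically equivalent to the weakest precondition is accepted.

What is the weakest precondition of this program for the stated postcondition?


Working backward. After the program, the postcondition u + 6 > 2*e + 8 ∧ e ≠ 3*e - e + 8 must hold; in canonical form it is u > 2*e + 2 ∧ e ≠ -8.
Before e := u - e + 4: 2*e > u + 10 ∧ u ≠ e - 12
Before e := 3*e: 6*e > u + 10 ∧ u ≠ 3*e - 12
Before skip: 6*e > u + 10 ∧ u ≠ 3*e - 12
Answer: WP = 6*e > u + 10 ∧ u ≠ 3*e - 12


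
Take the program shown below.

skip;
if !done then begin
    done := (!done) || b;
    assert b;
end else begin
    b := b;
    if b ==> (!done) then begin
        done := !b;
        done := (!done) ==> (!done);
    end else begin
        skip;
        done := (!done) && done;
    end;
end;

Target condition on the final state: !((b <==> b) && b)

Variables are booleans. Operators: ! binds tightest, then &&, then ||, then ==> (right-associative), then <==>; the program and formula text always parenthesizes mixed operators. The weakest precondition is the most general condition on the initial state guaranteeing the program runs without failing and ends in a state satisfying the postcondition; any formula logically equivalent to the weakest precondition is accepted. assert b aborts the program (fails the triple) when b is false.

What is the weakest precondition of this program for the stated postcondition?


Working backward. After the program, the postcondition !((b <==> b) && b) must hold; in canonical form it is !b.
Then branch requires false; else branch requires ((b ==> (!done)) ==> (!b)) && ((!(b ==> (!done))) ==> (!b)).
Before the if: done && (done ==> (((b ==> (!done)) ==> (!b)) && ((!(b ==> (!done))) ==> (!b))))
Before skip: done && (done ==> (((b ==> (!done)) ==> (!b)) && ((!(b ==> (!done))) ==> (!b))))
Answer: WP = done && (done ==> (((b ==> (!done)) ==> (!b)) && ((!(b ==> (!done))) ==> (!b))))


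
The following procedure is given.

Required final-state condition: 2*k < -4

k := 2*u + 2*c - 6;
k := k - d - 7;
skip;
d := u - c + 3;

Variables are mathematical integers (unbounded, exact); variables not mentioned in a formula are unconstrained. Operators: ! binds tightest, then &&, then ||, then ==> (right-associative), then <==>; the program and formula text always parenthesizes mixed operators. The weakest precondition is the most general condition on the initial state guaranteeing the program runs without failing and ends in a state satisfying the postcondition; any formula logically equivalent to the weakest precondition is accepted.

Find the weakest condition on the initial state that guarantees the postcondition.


Working backward. After the program, 2*k < -4 must hold.
Before d := u - c + 3: 2*k < -4
Before skip: 2*k < -4
Before k := k - d - 7: 2*k < 2*d + 10
Before k := 2*u + 2*c - 6: 4*c + 4*u < 2*d + 22
Answer: WP = 4*c + 4*u < 2*d + 22


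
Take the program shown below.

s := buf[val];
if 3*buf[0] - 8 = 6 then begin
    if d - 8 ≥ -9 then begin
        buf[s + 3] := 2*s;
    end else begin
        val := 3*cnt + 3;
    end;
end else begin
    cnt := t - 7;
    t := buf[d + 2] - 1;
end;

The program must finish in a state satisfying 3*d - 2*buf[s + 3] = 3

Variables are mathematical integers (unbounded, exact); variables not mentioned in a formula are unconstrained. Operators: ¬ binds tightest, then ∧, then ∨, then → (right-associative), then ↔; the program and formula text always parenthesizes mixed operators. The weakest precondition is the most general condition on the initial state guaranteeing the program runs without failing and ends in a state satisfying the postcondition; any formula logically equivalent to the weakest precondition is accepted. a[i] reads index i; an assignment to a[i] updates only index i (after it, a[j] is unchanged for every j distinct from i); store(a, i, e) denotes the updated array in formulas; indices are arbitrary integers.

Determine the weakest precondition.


Working backward. After the program, the postcondition 3*d - 2*buf[s + 3] = 3 must hold; in canonical form it is 3*d = 2*buf[s + 3] + 3.
Then branch requires (d ≥ -1 → 3*d = 2*store(buf, s + 3, 2*s)[s + 3] + 3) ∧ ((¬(d ≥ -1)) → 3*d = 2*buf[s + 3] + 3); else branch requires 3*d = 2*buf[s + 3] + 3.
Before the if: (3*buf[0] = 14 → ((d ≥ -1 → 3*d = 2*store(buf, s + 3, 2*s)[s + 3] + 3) ∧ ((¬(d ≥ -1)) → 3*d = 2*buf[s + 3] + 3))) ∧ ((¬(3*buf[0] = 14)) → 3*d = 2*buf[s + 3] + 3)
Before s := buf[val]: (3*buf[0] = 14 → ((d ≥ -1 → 3*d = 2*store(buf, buf[val] + 3, 2*buf[val])[buf[val] + 3] + 3) ∧ ((¬(d ≥ -1)) → 3*d = 2*buf[buf[val] + 3] + 3))) ∧ ((¬(3*buf[0] = 14)) → 3*d = 2*buf[buf[val] + 3] + 3)
Answer: WP = (3*buf[0] = 14 → ((d ≥ -1 → 3*d = 2*store(buf, buf[val] + 3, 2*buf[val])[buf[val] + 3] + 3) ∧ ((¬(d ≥ -1)) → 3*d = 2*buf[buf[val] + 3] + 3))) ∧ ((¬(3*buf[0] = 14)) → 3*d = 2*buf[buf[val] + 3] + 3)


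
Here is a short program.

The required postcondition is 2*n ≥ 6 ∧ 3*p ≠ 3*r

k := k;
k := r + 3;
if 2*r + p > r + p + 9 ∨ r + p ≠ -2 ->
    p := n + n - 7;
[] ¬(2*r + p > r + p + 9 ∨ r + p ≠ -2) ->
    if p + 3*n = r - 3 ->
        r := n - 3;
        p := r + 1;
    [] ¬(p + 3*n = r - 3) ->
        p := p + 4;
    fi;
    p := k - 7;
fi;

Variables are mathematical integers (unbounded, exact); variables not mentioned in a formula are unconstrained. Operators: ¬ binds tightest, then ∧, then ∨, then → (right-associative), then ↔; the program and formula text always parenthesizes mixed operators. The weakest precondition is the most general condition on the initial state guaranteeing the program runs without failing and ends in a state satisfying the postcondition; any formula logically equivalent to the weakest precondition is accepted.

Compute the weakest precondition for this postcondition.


Working backward. After the program, 2*n ≥ 6 ∧ 3*p ≠ 3*r must hold.
Then branch requires 2*n ≥ 6 ∧ 6*n ≠ 3*r + 21; else branch requires (3*n + p = r - 3 → (2*n ≥ 6 ∧ 3*k ≠ 3*n + 12)) ∧ ((¬(3*n + p = r - 3)) → (2*n ≥ 6 ∧ 3*k ≠ 3*r + 21)).
Before the if: ((r > 9 ∨ p + r ≠ -2) → (2*n ≥ 6 ∧ 6*n ≠ 3*r + 21)) ∧ ((¬(r > 9 ∨ p + r ≠ -2)) → ((3*n + p = r - 3 → (2*n ≥ 6 ∧ 3*k ≠ 3*n + 12)) ∧ ((¬(3*n + p = r - 3)) → (2*n ≥ 6 ∧ 3*k ≠ 3*r + 21))))
Before k := r + 3: ((r > 9 ∨ p + r ≠ -2) → (2*n ≥ 6 ∧ 6*n ≠ 3*r + 21)) ∧ ((¬(r > 9 ∨ p + r ≠ -2)) → ((3*n + p = r - 3 → (2*n ≥ 6 ∧ 3*r ≠ 3*n + 3)) ∧ ((¬(3*n + p = r - 3)) → 2*n ≥ 6)))
Before k := k: ((r > 9 ∨ p + r ≠ -2) → (2*n ≥ 6 ∧ 6*n ≠ 3*r + 21)) ∧ ((¬(r > 9 ∨ p + r ≠ -2)) → ((3*n + p = r - 3 → (2*n ≥ 6 ∧ 3*r ≠ 3*n + 3)) ∧ ((¬(3*n + p = r - 3)) → 2*n ≥ 6)))
Answer: WP = ((r > 9 ∨ p + r ≠ -2) → (2*n ≥ 6 ∧ 6*n ≠ 3*r + 21)) ∧ ((¬(r > 9 ∨ p + r ≠ -2)) → ((3*n + p = r - 3 → (2*n ≥ 6 ∧ 3*r ≠ 3*n + 3)) ∧ ((¬(3*n + p = r - 3)) → 2*n ≥ 6)))


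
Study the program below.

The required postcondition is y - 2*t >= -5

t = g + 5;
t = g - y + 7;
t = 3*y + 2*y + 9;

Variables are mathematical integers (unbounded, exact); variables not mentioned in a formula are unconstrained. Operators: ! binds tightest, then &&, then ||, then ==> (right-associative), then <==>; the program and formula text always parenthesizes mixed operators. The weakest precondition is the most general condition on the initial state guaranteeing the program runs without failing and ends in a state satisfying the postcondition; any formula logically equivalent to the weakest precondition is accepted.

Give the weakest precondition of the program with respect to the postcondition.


Working backward. After the program, the postcondition y - 2*t >= -5 must hold; in canonical form it is y >= 2*t - 5.
Before t := 3*y + 2*y + 9: 9*y <= -13
Before t := g - y + 7: 9*y <= -13
Before t := g + 5: 9*y <= -13
Answer: WP = 9*y <= -13


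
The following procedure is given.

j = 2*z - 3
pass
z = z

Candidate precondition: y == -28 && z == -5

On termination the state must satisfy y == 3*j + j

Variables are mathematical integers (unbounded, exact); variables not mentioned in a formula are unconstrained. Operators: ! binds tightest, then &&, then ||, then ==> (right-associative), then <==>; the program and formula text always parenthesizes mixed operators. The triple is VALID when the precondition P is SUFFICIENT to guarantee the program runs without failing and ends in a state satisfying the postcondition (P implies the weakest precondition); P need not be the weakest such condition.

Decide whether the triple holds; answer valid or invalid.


Working backward. After the program, the postcondition y == 3*j + j must hold; in canonical form it is y == 4*j.
Before z := z: y == 4*j
Before skip: y == 4*j
Before j := 2*z - 3: y == 8*z - 12
The weakest precondition is y == 8*z - 12.
Check whether y == -28 && z == -5 implies it.
Countermodel: at the initial state y = -28, z = -5, the precondition holds but the weakest precondition fails.
Answer: invalid


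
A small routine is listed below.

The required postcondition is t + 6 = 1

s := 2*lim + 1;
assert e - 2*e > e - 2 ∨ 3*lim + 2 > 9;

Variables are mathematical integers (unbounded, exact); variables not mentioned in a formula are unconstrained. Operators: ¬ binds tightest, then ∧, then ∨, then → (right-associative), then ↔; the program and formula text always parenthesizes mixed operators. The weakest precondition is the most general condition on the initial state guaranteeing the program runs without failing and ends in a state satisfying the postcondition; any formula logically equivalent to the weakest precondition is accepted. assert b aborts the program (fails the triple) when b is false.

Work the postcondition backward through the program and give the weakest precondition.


Working backward. After the program, the postcondition t + 6 = 1 must hold; in canonical form it is t = -5.
Before assert e - 2*e > e - 2 ∨ 3*lim + 2 > 9: (2*e < 2 ∨ 3*lim > 7) ∧ t = -5
Before s := 2*lim + 1: (2*e < 2 ∨ 3*lim > 7) ∧ t = -5
Answer: WP = (2*e < 2 ∨ 3*lim > 7) ∧ t = -5


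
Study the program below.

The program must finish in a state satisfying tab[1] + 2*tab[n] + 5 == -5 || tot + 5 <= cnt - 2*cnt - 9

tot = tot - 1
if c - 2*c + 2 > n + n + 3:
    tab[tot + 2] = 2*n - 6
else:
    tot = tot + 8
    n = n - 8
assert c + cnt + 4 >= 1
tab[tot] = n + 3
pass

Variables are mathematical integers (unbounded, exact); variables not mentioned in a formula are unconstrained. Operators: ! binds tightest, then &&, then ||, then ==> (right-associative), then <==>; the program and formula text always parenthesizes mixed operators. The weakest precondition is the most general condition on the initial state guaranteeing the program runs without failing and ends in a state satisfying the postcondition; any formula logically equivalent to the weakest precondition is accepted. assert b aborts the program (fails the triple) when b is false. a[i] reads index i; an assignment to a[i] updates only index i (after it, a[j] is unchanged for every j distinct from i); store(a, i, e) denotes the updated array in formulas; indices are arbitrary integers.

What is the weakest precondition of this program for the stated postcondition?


Working backward. After the program, the postcondition tab[1] + 2*tab[n] + 5 == -5 || tot + 5 <= cnt - 2*cnt - 9 must hold; in canonical form it is tab[1] + 2*tab[n] == -10 || cnt + tot <= -14.
Before skip: tab[1] + 2*tab[n] == -10 || cnt + tot <= -14
Before tab[tot] := n + 3: store(tab, tot, n + 3)[1] + 2*store(tab, tot, n + 3)[n] == -10 || cnt + tot <= -14
Before assert c + cnt + 4 >= 1: c + cnt >= -3 && (store(tab, tot, n + 3)[1] + 2*store(tab, tot, n + 3)[n] == -10 || cnt + tot <= -14)
Then branch requires c + cnt >= -3 && (store(store(tab, tot + 2, 2*n - 6), tot, n + 3)[1] + 2*store(store(tab, tot + 2, 2*n - 6), tot, n + 3)[n] == -10 || cnt + tot <= -14); else branch requires c + cnt >= -3 && (store(tab, tot + 8, n - 5)[1] + 2*store(tab, tot + 8, n - 5)[n - 8] == -10 || cnt + tot <= -22).
Before the if: (c + 2*n < -1 ==> (c + cnt >= -3 && (store(store(tab, tot + 2, 2*n - 6), tot, n + 3)[1] + 2*store(store(tab, tot + 2, 2*n - 6), tot, n + 3)[n] == -10 || cnt + tot <= -14))) && ((!(c + 2*n < -1)) ==> (c + cnt >= -3 && (store(tab, tot + 8, n - 5)[1] + 2*store(tab, tot + 8, n - 5)[n - 8] == -10 || cnt + tot <= -22)))
Before tot := tot - 1: (c + 2*n < -1 ==> (c + cnt >= -3 && (store(store(tab, tot + 1, 2*n - 6), tot - 1, n + 3)[1] + 2*store(store(tab, tot + 1, 2*n - 6), tot - 1, n + 3)[n] == -10 || cnt + tot <= -13))) && ((!(c + 2*n < -1)) ==> (c + cnt >= -3 && (store(tab, tot + 7, n - 5)[1] + 2*store(tab, tot + 7, n - 5)[n - 8] == -10 || cnt + tot <= -21)))
Answer: WP = (c + 2*n < -1 ==> (c + cnt >= -3 && (store(store(tab, tot + 1, 2*n - 6), tot - 1, n + 3)[1] + 2*store(store(tab, tot + 1, 2*n - 6), tot - 1, n + 3)[n] == -10 || cnt + tot <= -13))) && ((!(c + 2*n < -1)) ==> (c + cnt >= -3 && (store(tab, tot + 7, n - 5)[1] + 2*store(tab, tot + 7, n - 5)[n - 8] == -10 || cnt + tot <= -21)))


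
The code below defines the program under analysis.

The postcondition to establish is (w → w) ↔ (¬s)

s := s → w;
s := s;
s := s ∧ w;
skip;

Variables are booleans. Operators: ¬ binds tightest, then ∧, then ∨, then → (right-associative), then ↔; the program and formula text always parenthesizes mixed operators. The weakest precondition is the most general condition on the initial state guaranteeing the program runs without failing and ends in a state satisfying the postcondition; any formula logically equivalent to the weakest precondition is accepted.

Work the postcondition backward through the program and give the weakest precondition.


Working backward. After the program, the postcondition (w → w) ↔ (¬s) must hold; in canonical form it is ¬s.
Before skip: ¬s
Before s := s ∧ w: ¬(s ∧ w)
Before s := s: ¬(s ∧ w)
Before s := s → w: ¬((s → w) ∧ w)
Answer: WP = ¬((s → w) ∧ w)


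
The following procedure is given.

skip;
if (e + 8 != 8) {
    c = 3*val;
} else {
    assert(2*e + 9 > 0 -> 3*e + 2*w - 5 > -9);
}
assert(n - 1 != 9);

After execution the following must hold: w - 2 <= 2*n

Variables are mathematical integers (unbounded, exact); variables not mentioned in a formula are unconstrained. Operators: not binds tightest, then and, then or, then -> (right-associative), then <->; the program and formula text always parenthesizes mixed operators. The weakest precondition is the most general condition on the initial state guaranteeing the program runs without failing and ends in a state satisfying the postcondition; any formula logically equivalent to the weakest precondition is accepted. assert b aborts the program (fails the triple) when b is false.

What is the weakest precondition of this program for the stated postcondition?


Working backward. After the program, the postcondition w - 2 <= 2*n must hold; in canonical form it is w <= 2*n + 2.
Before assert n - 1 != 9: n != 10 and w <= 2*n + 2
Then branch requires n != 10 and w <= 2*n + 2; else branch requires (2*e > -9 -> 3*e + 2*w > -4) and n != 10 and w <= 2*n + 2.
Before the if: (e != 0 -> (n != 10 and w <= 2*n + 2)) and ((not (e != 0)) -> ((2*e > -9 -> 3*e + 2*w > -4) and n != 10 and w <= 2*n + 2))
Before skip: (e != 0 -> (n != 10 and w <= 2*n + 2)) and ((not (e != 0)) -> ((2*e > -9 -> 3*e + 2*w > -4) and n != 10 and w <= 2*n + 2))
Answer: WP = (e != 0 -> (n != 10 and w <= 2*n + 2)) and ((not (e != 0)) -> ((2*e > -9 -> 3*e + 2*w > -4) and n != 10 and w <= 2*n + 2))


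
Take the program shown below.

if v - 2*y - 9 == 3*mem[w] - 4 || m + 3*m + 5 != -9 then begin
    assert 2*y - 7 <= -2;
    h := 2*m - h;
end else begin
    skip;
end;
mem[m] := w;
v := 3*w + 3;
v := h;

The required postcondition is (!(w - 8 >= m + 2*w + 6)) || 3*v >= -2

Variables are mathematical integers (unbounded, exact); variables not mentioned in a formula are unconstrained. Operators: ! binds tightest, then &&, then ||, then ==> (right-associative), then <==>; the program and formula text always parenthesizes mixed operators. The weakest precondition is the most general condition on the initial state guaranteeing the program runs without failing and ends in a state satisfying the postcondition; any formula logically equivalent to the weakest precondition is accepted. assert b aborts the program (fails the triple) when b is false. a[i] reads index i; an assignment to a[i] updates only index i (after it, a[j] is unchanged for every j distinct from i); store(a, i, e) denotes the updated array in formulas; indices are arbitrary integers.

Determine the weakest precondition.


Working backward. After the program, the postcondition (!(w - 8 >= m + 2*w + 6)) || 3*v >= -2 must hold; in canonical form it is (!(m + w <= -14)) || 3*v >= -2.
Before v := h: (!(m + w <= -14)) || 3*h >= -2
Before v := 3*w + 3: (!(m + w <= -14)) || 3*h >= -2
Before mem[m] := w: (!(m + w <= -14)) || 3*h >= -2
Then branch requires 2*y <= 5 && ((!(m + w <= -14)) || 6*m >= 3*h - 2); else branch requires (!(m + w <= -14)) || 3*h >= -2.
Before the if: ((v == 3*mem[w] + 2*y + 5 || 4*m != -14) ==> (2*y <= 5 && ((!(m + w <= -14)) || 6*m >= 3*h - 2))) && ((!(v == 3*mem[w] + 2*y + 5 || 4*m != -14)) ==> ((!(m + w <= -14)) || 3*h >= -2))
Answer: WP = ((v == 3*mem[w] + 2*y + 5 || 4*m != -14) ==> (2*y <= 5 && ((!(m + w <= -14)) || 6*m >= 3*h - 2))) && ((!(v == 3*mem[w] + 2*y + 5 || 4*m != -14)) ==> ((!(m + w <= -14)) || 3*h >= -2))


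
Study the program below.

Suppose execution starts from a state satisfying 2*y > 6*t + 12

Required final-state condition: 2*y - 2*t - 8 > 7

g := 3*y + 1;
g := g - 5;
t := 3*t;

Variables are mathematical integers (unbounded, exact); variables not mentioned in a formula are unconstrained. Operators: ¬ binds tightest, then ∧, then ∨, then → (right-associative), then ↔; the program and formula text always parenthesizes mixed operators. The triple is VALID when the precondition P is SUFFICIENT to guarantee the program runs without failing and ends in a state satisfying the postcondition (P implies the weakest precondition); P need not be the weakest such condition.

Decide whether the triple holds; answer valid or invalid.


Working backward. After the program, the postcondition 2*y - 2*t - 8 > 7 must hold; in canonical form it is 2*y > 2*t + 15.
Before t := 3*t: 2*y > 6*t + 15
Before g := g - 5: 2*y > 6*t + 15
Before g := 3*y + 1: 2*y > 6*t + 15
The weakest precondition is 2*y > 6*t + 15.
Check whether 2*y > 6*t + 12 implies it.
Countermodel: at the initial state t = 0, y = 7, the precondition holds but the weakest precondition fails.
Answer: invalid


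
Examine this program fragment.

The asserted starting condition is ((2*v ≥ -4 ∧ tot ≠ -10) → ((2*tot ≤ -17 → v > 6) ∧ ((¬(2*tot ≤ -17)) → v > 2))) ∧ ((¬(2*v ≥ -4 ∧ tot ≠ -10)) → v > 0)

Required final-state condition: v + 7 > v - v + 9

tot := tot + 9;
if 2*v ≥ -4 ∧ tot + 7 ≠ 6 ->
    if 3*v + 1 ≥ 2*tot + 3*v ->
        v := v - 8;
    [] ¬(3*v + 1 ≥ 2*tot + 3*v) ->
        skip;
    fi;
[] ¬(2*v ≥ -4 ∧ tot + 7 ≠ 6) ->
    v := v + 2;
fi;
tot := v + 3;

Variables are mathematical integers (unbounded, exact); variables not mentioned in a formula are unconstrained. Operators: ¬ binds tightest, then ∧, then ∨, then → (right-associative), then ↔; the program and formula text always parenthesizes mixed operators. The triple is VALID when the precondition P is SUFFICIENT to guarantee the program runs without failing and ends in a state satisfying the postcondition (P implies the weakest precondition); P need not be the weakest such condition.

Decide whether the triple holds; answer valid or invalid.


Working backward. After the program, the postcondition v + 7 > v - v + 9 must hold; in canonical form it is v > 2.
Before tot := v + 3: v > 2
Then branch requires (2*tot ≤ 1 → v > 10) ∧ ((¬(2*tot ≤ 1)) → v > 2); else branch requires v > 0.
Before the if: ((2*v ≥ -4 ∧ tot ≠ -1) → ((2*tot ≤ 1 → v > 10) ∧ ((¬(2*tot ≤ 1)) → v > 2))) ∧ ((¬(2*v ≥ -4 ∧ tot ≠ -1)) → v > 0)
Before tot := tot + 9: ((2*v ≥ -4 ∧ tot ≠ -10) → ((2*tot ≤ -17 → v > 10) ∧ ((¬(2*tot ≤ -17)) → v > 2))) ∧ ((¬(2*v ≥ -4 ∧ tot ≠ -10)) → v > 0)
The weakest precondition is ((2*v ≥ -4 ∧ tot ≠ -10) → ((2*tot ≤ -17 → v > 10) ∧ ((¬(2*tot ≤ -17)) → v > 2))) ∧ ((¬(2*v ≥ -4 ∧ tot ≠ -10)) → v > 0).
Check whether ((2*v ≥ -4 ∧ tot ≠ -10) → ((2*tot ≤ -17 → v > 6) ∧ ((¬(2*tot ≤ -17)) → v > 2))) ∧ ((¬(2*v ≥ -4 ∧ tot ≠ -10)) → v > 0) implies it.
Countermodel: at the initial state tot = -11, v = 7, the precondition holds but the weakest precondition fails.
Answer: invalid


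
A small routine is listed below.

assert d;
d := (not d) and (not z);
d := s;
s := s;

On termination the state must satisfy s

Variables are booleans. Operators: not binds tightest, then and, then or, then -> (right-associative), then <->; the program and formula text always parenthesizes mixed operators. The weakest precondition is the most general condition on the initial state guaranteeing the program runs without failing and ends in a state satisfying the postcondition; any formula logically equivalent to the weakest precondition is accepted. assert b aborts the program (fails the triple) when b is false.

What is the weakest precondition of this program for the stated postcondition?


Working backward. After the program, s must hold.
Before s := s: s
Before d := s: s
Before d := (not d) and (not z): s
Before assert d: d and s
Answer: WP = d and s


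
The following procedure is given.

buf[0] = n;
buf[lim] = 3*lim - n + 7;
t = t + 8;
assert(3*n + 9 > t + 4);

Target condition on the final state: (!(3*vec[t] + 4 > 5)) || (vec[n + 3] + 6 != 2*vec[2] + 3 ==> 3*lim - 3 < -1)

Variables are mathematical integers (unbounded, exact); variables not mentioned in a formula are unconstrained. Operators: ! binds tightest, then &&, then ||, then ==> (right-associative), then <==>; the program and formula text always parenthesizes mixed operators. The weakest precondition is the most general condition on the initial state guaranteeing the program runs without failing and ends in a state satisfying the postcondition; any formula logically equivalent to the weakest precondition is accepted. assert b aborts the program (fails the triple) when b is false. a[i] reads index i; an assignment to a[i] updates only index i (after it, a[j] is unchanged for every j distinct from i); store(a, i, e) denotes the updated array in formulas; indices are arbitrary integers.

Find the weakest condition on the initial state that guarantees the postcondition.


Working backward. After the program, the postcondition (!(3*vec[t] + 4 > 5)) || (vec[n + 3] + 6 != 2*vec[2] + 3 ==> 3*lim - 3 < -1) must hold; in canonical form it is (!(3*vec[t] > 1)) || (vec[n + 3] != 2*vec[2] - 3 ==> 3*lim < 2).
Before assert 3*n + 9 > t + 4: 3*n > t - 5 && ((!(3*vec[t] > 1)) || (vec[n + 3] != 2*vec[2] - 3 ==> 3*lim < 2))
Before t := t + 8: 3*n > t + 3 && ((!(3*vec[t + 8] > 1)) || (vec[n + 3] != 2*vec[2] - 3 ==> 3*lim < 2))
Before buf[lim] := 3*lim - n + 7: 3*n > t + 3 && ((!(3*vec[t + 8] > 1)) || (vec[n + 3] != 2*vec[2] - 3 ==> 3*lim < 2))
Before buf[0] := n: 3*n > t + 3 && ((!(3*vec[t + 8] > 1)) || (vec[n + 3] != 2*vec[2] - 3 ==> 3*lim < 2))
Answer: WP = 3*n > t + 3 && ((!(3*vec[t + 8] > 1)) || (vec[n + 3] != 2*vec[2] - 3 ==> 3*lim < 2))


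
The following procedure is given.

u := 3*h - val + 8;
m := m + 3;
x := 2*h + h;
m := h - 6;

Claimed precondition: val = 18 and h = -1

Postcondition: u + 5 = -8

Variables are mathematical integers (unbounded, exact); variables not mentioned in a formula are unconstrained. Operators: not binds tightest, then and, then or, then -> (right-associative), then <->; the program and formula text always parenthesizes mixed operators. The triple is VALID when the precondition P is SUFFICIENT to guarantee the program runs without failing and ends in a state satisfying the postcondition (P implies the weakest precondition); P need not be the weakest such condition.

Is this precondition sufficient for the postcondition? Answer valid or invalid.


Working backward. After the program, the postcondition u + 5 = -8 must hold; in canonical form it is u = -13.
Before m := h - 6: u = -13
Before x := 2*h + h: u = -13
Before m := m + 3: u = -13
Before u := 3*h - val + 8: 3*h = val - 21
The weakest precondition is 3*h = val - 21.
Check whether val = 18 and h = -1 implies it.
Every state satisfying the precondition satisfies the weakest precondition: the implication holds.
Answer: valid


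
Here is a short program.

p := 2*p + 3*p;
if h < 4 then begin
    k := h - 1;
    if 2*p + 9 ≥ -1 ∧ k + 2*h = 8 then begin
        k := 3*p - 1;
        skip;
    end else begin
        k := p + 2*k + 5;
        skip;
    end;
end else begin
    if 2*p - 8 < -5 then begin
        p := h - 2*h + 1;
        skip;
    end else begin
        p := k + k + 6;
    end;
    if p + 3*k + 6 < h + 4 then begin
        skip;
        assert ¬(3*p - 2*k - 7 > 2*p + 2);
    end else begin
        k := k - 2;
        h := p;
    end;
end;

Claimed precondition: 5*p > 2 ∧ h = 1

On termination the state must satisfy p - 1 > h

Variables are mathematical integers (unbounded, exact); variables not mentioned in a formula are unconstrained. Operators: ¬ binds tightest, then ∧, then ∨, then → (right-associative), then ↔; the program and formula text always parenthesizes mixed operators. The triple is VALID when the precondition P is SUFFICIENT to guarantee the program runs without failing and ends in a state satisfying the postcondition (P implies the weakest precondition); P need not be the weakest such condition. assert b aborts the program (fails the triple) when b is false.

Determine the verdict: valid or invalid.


Working backward. After the program, the postcondition p - 1 > h must hold; in canonical form it is p > h + 1.
Then branch requires ((2*p ≥ -10 ∧ 3*h = 9) → p > h + 1) ∧ ((¬(2*p ≥ -10 ∧ 3*h = 9)) → p > h + 1); else branch requires (2*p < 3 → ((3*k < 2*h - 3 → ((¬(h + 2*k < -8)) ∧ 2*h < 0)) ∧ 3*k < 2*h - 3)) ∧ ((¬(2*p < 3)) → ((5*k < h - 8 → 2*k > h - 5) ∧ 5*k < h - 8)).
Before the if: (h < 4 → (((2*p ≥ -10 ∧ 3*h = 9) → p > h + 1) ∧ ((¬(2*p ≥ -10 ∧ 3*h = 9)) → p > h + 1))) ∧ ((¬(h < 4)) → ((2*p < 3 → ((3*k < 2*h - 3 → ((¬(h + 2*k < -8)) ∧ 2*h < 0)) ∧ 3*k < 2*h - 3)) ∧ ((¬(2*p < 3)) → ((5*k < h - 8 → 2*k > h - 5) ∧ 5*k < h - 8))))
Before p := 2*p + 3*p: (h < 4 → (((10*p ≥ -10 ∧ 3*h = 9) → 5*p > h + 1) ∧ ((¬(10*p ≥ -10 ∧ 3*h = 9)) → 5*p > h + 1))) ∧ ((¬(h < 4)) → ((10*p < 3 → ((3*k < 2*h - 3 → ((¬(h + 2*k < -8)) ∧ 2*h < 0)) ∧ 3*k < 2*h - 3)) ∧ ((¬(10*p < 3)) → ((5*k < h - 8 → 2*k > h - 5) ∧ 5*k < h - 8))))
The weakest precondition is (h < 4 → (((10*p ≥ -10 ∧ 3*h = 9) → 5*p > h + 1) ∧ ((¬(10*p ≥ -10 ∧ 3*h = 9)) → 5*p > h + 1))) ∧ ((¬(h < 4)) → ((10*p < 3 → ((3*k < 2*h - 3 → ((¬(h + 2*k < -8)) ∧ 2*h < 0)) ∧ 3*k < 2*h - 3)) ∧ ((¬(10*p < 3)) → ((5*k < h - 8 → 2*k > h - 5) ∧ 5*k < h - 8)))).
Check whether 5*p > 2 ∧ h = 1 implies it.
Every state satisfying the precondition satisfies the weakest precondition: the implication holds.
Answer: valid


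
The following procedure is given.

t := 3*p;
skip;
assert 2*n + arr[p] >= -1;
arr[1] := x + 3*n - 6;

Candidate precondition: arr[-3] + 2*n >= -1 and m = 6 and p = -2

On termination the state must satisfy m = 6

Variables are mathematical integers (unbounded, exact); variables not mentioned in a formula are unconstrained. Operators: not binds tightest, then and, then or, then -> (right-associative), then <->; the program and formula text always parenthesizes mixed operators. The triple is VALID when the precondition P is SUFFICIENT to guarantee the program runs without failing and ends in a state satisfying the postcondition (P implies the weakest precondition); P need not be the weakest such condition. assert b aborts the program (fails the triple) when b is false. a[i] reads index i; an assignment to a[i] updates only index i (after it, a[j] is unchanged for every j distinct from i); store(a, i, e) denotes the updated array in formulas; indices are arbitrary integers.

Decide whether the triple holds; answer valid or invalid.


Working backward. After the program, m = 6 must hold.
Before arr[1] := x + 3*n - 6: m = 6
Before assert 2*n + arr[p] >= -1: arr[p] + 2*n >= -1 and m = 6
Before skip: arr[p] + 2*n >= -1 and m = 6
Before t := 3*p: arr[p] + 2*n >= -1 and m = 6
The weakest precondition is arr[p] + 2*n >= -1 and m = 6.
Check whether arr[-3] + 2*n >= -1 and m = 6 and p = -2 implies it.
Countermodel: at the initial state arr = {[-3] = 0, [-2] = -34846, elsewhere 0}, m = 6, n = 17422, p = -2, the precondition holds but the weakest precondition fails.
Answer: invalid


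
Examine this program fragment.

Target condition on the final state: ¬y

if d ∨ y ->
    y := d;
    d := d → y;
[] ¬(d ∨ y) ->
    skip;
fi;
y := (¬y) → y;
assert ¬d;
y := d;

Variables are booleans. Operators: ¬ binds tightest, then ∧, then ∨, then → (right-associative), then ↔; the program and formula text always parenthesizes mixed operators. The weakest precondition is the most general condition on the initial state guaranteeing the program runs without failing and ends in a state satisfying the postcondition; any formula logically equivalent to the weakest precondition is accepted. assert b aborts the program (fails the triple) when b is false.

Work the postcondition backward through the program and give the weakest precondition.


Working backward. After the program, ¬y must hold.
Before y := d: ¬d
Before assert ¬d: ¬d
Before y := (¬y) → y: ¬d
Then branch requires false; else branch requires ¬d.
Before the if: (¬(d ∨ y)) ∧ ((¬(d ∨ y)) → (¬d))
Answer: WP = (¬(d ∨ y)) ∧ ((¬(d ∨ y)) → (¬d))


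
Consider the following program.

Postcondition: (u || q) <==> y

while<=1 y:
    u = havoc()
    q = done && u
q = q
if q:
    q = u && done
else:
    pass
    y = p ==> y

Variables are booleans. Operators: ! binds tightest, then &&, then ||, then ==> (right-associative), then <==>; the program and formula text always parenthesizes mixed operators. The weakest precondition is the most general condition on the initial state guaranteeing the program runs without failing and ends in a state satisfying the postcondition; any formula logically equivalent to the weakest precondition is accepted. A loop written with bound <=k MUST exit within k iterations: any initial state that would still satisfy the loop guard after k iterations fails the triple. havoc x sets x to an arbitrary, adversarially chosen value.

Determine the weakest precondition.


Working backward. After the program, (u || q) <==> y must hold.
Then branch requires (u || (u && done)) <==> y; else branch requires (u || q) <==> (p ==> y).
Before the if: (q ==> ((u || (u && done)) <==> y)) && ((!q) ==> ((u || q) <==> (p ==> y)))
Before q := q: (q ==> ((u || (u && done)) <==> y)) && ((!q) ==> ((u || q) <==> (p ==> y)))
Before the loop (bound <=1), unroll the exhaustion recursion (WP_0 = exit-now case; WP_j = one more guarded iteration, up to j = 1):
  WP_0: (!y) && (q ==> ((u || (u && done)) <==> y)) && ((!q) ==> ((u || q) <==> (p ==> y)))
  WP_1: (y ==> ((!y) && (done ==> y) && ((!done) ==> (p ==> y)) && (!(p ==> y)))) && ((!y) ==> ((q ==> ((u || (u && done)) <==> y)) && ((!q) ==> ((u || q) <==> (p ==> y)))))
So before the loop: (y ==> ((!y) && (done ==> y) && ((!done) ==> (p ==> y)) && (!(p ==> y)))) && ((!y) ==> ((q ==> ((u || (u && done)) <==> y)) && ((!q) ==> ((u || q) <==> (p ==> y)))))
Answer: WP = (y ==> ((!y) && (done ==> y) && ((!done) ==> (p ==> y)) && (!(p ==> y)))) && ((!y) ==> ((q ==> ((u || (u && done)) <==> y)) && ((!q) ==> ((u || q) <==> (p ==> y)))))
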